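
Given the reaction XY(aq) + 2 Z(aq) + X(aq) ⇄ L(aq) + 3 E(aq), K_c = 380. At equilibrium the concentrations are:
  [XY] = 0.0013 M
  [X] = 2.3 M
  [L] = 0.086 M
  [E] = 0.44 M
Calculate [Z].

[Z] = 0.080 M

At equilibrium, K_c = [L]·[E]³ / ([XY]·[Z]²·[X]) = 380.
(0.086)·(0.44)³ / ((0.0013)·([Z])²·(2.3)) = 380
[Z]² = 0.00645 ⇒ [Z] = 0.080 M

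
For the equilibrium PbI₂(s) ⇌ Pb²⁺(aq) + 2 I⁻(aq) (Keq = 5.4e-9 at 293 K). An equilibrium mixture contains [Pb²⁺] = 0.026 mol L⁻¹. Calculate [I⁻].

(PbI₂ is a pure solid — omitted from Keq.)
At equilibrium, Keq = [Pb²⁺]·[I⁻]² = 5.4e-9.
(0.026)·([I⁻])² = 5.4e-9
[I⁻]² = 2.08e-7 ⇒ [I⁻] = 4.6e-4 mol L⁻¹

[I⁻] = 4.6e-4 mol L⁻¹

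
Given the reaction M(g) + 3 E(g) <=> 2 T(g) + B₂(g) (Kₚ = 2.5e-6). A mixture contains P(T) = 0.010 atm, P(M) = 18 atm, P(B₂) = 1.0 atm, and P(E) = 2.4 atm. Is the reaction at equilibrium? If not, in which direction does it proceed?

forward (toward products)

Qₚ = P(T)²·P(B₂) / (P(M)·P(E)³) = (0.010)²·(1.0) / ((18)·(2.4)³) = 4.0e-7
Qₚ = 4.0e-7 < Kₚ = 2.5e-6, so the forward reaction proceeds.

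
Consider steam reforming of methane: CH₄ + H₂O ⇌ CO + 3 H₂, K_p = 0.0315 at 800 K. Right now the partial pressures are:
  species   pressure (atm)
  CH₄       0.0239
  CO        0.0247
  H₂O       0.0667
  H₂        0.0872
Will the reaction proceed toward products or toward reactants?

forward (toward products)

Q_p = P(CO)·P(H₂)³ / (P(CH₄)·P(H₂O)) = (0.0247)·(0.0872)³ / ((0.0239)·(0.0667)) = 0.0103
Q_p = 0.0103 < K_p = 0.0315, so the forward reaction proceeds.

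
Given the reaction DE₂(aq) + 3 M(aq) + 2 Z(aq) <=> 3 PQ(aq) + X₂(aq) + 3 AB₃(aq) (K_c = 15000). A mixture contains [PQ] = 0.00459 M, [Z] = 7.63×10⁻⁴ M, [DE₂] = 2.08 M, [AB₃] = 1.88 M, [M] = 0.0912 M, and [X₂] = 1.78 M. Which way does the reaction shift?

Q_c = [PQ]³·[X₂]·[AB₃]³ / ([DE₂]·[M]³·[Z]²) = (0.00459)³·(1.78)·(1.88)³ / ((2.08)·(0.0912)³·(7.63×10⁻⁴)²) = 1250
Q_c = 1250 < K_c = 15000, so the forward reaction proceeds.

to the right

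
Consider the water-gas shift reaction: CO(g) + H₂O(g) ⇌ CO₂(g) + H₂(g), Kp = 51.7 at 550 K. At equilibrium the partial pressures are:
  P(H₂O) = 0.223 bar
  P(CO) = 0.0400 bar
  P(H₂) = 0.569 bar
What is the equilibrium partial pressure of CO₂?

P(CO₂) = 0.810 bar

At equilibrium, Kp = P(CO₂)·P(H₂) / (P(CO)·P(H₂O)) = 51.7.
(P(CO₂))·(0.569) / ((0.0400)·(0.223)) = 51.7
P(CO₂) = 0.810 bar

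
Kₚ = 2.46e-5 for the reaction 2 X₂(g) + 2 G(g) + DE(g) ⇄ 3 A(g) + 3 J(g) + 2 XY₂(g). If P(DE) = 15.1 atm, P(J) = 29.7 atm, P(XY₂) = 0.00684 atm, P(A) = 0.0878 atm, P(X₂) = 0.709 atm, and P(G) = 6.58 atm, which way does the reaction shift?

to the right

Qₚ = P(A)³·P(J)³·P(XY₂)² / (P(X₂)²·P(G)²·P(DE)) = (0.0878)³·(29.7)³·(0.00684)² / ((0.709)²·(6.58)²·(15.1)) = 2.52e-6
Qₚ = 2.52e-6 < Kₚ = 2.46e-5, so the forward reaction proceeds.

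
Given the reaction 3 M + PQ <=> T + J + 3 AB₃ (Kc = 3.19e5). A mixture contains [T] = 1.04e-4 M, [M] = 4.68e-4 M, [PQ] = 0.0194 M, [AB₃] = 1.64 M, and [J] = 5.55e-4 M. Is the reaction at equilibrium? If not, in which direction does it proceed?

toward products

Qc = [T]·[J]·[AB₃]³ / ([M]³·[PQ]) = (1.04e-4)·(5.55e-4)·(1.64)³ / ((4.68e-4)³·(0.0194)) = 1.28e5
Qc = 1.28e5 < Kc = 3.19e5, so the forward reaction proceeds.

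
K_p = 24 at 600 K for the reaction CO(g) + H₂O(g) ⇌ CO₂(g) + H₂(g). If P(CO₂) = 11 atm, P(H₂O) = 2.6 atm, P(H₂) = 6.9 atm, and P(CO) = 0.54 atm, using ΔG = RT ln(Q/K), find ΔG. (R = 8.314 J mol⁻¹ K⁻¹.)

Q_p = P(CO₂)·P(H₂) / (P(CO)·P(H₂O)) = (11)·(6.9) / ((0.54)·(2.6)) = 54.1
ΔG = RT ln(Q_p/K_p) = (8.314 J mol⁻¹ K⁻¹)(600 K) × ln(54.1/24)
   = (4.988 kJ/mol)(0.8128) = 4.05 kJ/mol
ΔG > 0, so the forward reaction is non-spontaneous (proceeds in reverse).

ΔG = 4.05 kJ/mol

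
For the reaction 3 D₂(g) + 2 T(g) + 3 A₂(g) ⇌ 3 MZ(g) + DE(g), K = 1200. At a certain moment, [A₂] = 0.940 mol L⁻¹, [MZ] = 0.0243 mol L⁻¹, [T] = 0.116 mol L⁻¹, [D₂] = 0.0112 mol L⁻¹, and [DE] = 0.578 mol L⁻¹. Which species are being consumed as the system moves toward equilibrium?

D₂, T, A₂ (reactants)

Q = [MZ]³·[DE] / ([D₂]³·[T]²·[A₂]³) = (0.0243)³·(0.578) / ((0.0112)³·(0.116)²·(0.940)³) = 528
Q = 528 < K = 1200: net forward reaction.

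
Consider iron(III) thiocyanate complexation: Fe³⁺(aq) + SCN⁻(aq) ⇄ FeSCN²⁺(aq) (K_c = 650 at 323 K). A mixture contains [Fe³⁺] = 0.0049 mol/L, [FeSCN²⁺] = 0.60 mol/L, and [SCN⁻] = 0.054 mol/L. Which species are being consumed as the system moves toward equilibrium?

FeSCN²⁺ (products)

Q_c = [FeSCN²⁺] / ([Fe³⁺]·[SCN⁻]) = (0.60) / ((0.0049)·(0.054)) = 2300
Q_c = 2300 > K_c = 650: net reverse reaction.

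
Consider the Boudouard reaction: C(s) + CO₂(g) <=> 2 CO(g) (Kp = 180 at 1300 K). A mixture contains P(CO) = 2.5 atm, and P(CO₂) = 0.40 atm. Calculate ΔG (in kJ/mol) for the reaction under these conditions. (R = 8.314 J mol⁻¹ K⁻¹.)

(C is a pure solid — omitted from Qp.)
Qp = P(CO)² / P(CO₂) = (2.5)² / (0.40) = 15.6
ΔG = RT ln(Qp/Kp) = (8.314 J mol⁻¹ K⁻¹)(1300 K) × ln(15.6/180)
   = (10.81 kJ/mol)(-2.446) = -26.4 kJ/mol
ΔG < 0, so the forward reaction is spontaneous (proceeds forward).

ΔG = -26.4 kJ/mol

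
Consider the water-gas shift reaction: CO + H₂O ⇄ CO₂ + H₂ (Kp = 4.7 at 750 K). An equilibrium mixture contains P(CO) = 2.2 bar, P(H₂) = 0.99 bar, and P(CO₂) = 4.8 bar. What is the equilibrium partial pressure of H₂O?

At equilibrium, Kp = P(CO₂)·P(H₂) / (P(CO)·P(H₂O)) = 4.7.
(4.8)·(0.99) / ((2.2)·(P(H₂O))) = 4.7
P(H₂O) = 0.460 = 0.46 bar

P(H₂O) = 0.46 bar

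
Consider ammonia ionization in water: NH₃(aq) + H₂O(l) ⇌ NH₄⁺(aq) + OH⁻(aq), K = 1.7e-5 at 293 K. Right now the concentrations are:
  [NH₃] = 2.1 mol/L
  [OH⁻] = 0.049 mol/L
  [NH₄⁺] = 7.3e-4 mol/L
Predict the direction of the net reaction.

(H₂O is a pure liquid — omitted from Q.)
Q = [NH₄⁺]·[OH⁻] / [NH₃] = (7.3e-4)·(0.049) / (2.1) = 1.7e-5
Q = 1.7e-5 = K, so the system is already at equilibrium.

at equilibrium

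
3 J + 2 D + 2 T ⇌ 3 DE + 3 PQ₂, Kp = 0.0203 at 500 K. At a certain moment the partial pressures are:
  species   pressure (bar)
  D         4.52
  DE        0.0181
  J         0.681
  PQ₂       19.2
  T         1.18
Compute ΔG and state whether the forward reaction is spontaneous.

Qp = P(DE)³·P(PQ₂)³ / (P(J)³·P(D)²·P(T)²) = (0.0181)³·(19.2)³ / ((0.681)³·(4.52)²·(1.18)²) = 0.00467
ΔG = RT ln(Qp/Kp) = (8.314 J mol⁻¹ K⁻¹)(500 K) × ln(0.00467/0.0203)
   = (4.157 kJ/mol)(-1.469) = -6.11 kJ/mol
ΔG < 0, so the forward reaction is spontaneous (proceeds forward).

ΔG = -6.11 kJ/mol; the forward reaction is spontaneous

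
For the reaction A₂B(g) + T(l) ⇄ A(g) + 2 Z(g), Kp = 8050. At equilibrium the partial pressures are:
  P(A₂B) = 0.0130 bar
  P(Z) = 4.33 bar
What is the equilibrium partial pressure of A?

(T is a pure liquid — omitted from Kp.)
At equilibrium, Kp = P(A)·P(Z)² / P(A₂B) = 8050.
(P(A))·(4.33)² / (0.0130) = 8050
P(A) = 5.58 bar

P(A) = 5.58 bar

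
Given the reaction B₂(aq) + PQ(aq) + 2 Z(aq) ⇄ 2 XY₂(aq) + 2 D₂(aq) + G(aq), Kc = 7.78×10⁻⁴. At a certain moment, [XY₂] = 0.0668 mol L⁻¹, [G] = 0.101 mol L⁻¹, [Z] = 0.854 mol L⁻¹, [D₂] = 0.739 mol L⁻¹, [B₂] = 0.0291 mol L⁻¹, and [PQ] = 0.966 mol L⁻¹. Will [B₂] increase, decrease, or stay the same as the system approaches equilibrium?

increase

Qc = [XY₂]²·[D₂]²·[G] / ([B₂]·[PQ]·[Z]²) = (0.0668)²·(0.739)²·(0.101) / ((0.0291)·(0.966)·(0.854)²) = 0.0120
Qc = 0.0120 > Kc = 7.78×10⁻⁴: net reverse reaction.
B₂ is a reactant, so it increases.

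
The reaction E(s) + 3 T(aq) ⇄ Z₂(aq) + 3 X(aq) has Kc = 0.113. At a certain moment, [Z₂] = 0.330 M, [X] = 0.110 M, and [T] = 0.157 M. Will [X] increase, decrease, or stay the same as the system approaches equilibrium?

(E is a pure solid — omitted from Qc.)
Qc = [Z₂]·[X]³ / [T]³ = (0.330)·(0.110)³ / (0.157)³ = 0.113
Qc = 0.113 = Kc; the system is at equilibrium.

stay the same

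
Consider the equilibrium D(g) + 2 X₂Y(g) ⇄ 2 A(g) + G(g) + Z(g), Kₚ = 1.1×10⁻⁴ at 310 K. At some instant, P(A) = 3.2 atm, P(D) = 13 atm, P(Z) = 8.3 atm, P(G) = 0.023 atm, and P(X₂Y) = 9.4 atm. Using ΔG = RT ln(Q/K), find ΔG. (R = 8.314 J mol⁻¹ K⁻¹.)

Qₚ = P(A)²·P(G)·P(Z) / (P(D)·P(X₂Y)²) = (3.2)²·(0.023)·(8.3) / ((13)·(9.4)²) = 0.00170
ΔG = RT ln(Qₚ/Kₚ) = (8.314 J mol⁻¹ K⁻¹)(310 K) × ln(0.00170/1.1×10⁻⁴)
   = (2.577 kJ/mol)(2.738) = 7.06 kJ/mol
ΔG > 0, so the forward reaction is non-spontaneous (proceeds in reverse).

ΔG = 7.06 kJ/mol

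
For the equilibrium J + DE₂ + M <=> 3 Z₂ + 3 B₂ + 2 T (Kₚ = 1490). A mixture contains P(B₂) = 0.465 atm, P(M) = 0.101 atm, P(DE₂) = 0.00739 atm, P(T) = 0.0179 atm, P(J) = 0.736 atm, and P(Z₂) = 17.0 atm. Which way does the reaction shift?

to the right

Qₚ = P(Z₂)³·P(B₂)³·P(T)² / (P(J)·P(DE₂)·P(M)) = (17.0)³·(0.465)³·(0.0179)² / ((0.736)·(0.00739)·(0.101)) = 288
Qₚ = 288 < Kₚ = 1490, so the forward reaction proceeds.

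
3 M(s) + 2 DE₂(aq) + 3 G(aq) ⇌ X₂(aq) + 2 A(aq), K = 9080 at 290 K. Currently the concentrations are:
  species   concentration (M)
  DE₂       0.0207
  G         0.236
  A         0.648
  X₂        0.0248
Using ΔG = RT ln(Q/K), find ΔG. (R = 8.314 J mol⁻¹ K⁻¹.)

ΔG = -3.84 kJ/mol

(M is a pure solid — omitted from Q.)
Q = [X₂]·[A]² / ([DE₂]²·[G]³) = (0.0248)·(0.648)² / ((0.0207)²·(0.236)³) = 1850
ΔG = RT ln(Q/K) = (8.314 J mol⁻¹ K⁻¹)(290 K) × ln(1850/9080)
   = (2.411 kJ/mol)(-1.591) = -3.84 kJ/mol
ΔG < 0, so the forward reaction is spontaneous (proceeds forward).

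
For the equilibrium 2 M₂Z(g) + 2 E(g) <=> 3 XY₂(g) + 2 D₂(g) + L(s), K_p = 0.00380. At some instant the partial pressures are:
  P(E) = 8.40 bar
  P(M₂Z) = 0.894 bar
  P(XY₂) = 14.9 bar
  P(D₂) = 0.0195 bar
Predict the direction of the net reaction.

(L is a pure solid — omitted from Q_p.)
Q_p = P(XY₂)³·P(D₂)² / (P(M₂Z)²·P(E)²) = (14.9)³·(0.0195)² / ((0.894)²·(8.40)²) = 0.0223
Q_p = 0.0223 > K_p = 0.00380, so the reverse reaction proceeds.

to the left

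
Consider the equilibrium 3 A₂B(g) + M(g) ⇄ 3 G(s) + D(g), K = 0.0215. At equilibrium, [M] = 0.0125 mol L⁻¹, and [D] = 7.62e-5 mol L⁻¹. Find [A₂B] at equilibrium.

(G is a pure solid — omitted from K.)
At equilibrium, K = [D] / ([A₂B]³·[M]) = 0.0215.
(7.62e-5) / (([A₂B])³·(0.0125)) = 0.0215
[A₂B]³ = 0.284 ⇒ [A₂B] = 0.657 mol L⁻¹

[A₂B] = 0.657 mol L⁻¹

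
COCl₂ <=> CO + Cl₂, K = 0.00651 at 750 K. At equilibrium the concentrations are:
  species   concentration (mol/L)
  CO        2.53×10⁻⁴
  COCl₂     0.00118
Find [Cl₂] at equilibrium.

At equilibrium, K = [CO]·[Cl₂] / [COCl₂] = 0.00651.
(2.53×10⁻⁴)·([Cl₂]) / (0.00118) = 0.00651
[Cl₂] = 0.0304 mol/L

[Cl₂] = 0.0304 mol/L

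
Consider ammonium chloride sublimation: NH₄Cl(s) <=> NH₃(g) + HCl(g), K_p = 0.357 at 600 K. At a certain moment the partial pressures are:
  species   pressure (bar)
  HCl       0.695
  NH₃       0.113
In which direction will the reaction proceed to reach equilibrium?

(NH₄Cl is a pure solid — omitted from Q_p.)
Q_p = P(NH₃)·P(HCl) = (0.113)·(0.695) = 0.0785
Q_p = 0.0785 < K_p = 0.357, so the forward reaction proceeds.

in the forward direction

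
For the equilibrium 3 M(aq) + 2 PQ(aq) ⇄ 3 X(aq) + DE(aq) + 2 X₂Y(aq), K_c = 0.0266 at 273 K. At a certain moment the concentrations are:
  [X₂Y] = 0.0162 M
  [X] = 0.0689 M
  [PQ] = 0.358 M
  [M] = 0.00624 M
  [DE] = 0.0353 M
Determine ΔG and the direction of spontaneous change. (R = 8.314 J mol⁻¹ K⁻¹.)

ΔG = 2.94 kJ/mol; the forward reaction is non-spontaneous

Q_c = [X]³·[DE]·[X₂Y]² / ([M]³·[PQ]²) = (0.0689)³·(0.0353)·(0.0162)² / ((0.00624)³·(0.358)²) = 0.0973
ΔG = RT ln(Q_c/K_c) = (8.314 J mol⁻¹ K⁻¹)(273 K) × ln(0.0973/0.0266)
   = (2.270 kJ/mol)(1.297) = 2.94 kJ/mol
ΔG > 0, so the forward reaction is non-spontaneous (proceeds in reverse).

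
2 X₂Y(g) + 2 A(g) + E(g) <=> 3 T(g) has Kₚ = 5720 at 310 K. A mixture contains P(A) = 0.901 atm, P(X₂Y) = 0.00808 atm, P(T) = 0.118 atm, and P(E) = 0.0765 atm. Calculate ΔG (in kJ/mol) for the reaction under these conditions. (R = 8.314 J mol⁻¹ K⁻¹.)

ΔG = -6.82 kJ/mol

Qₚ = P(T)³ / (P(X₂Y)²·P(A)²·P(E)) = (0.118)³ / ((0.00808)²·(0.901)²·(0.0765)) = 405
ΔG = RT ln(Qₚ/Kₚ) = (8.314 J mol⁻¹ K⁻¹)(310 K) × ln(405/5720)
   = (2.577 kJ/mol)(-2.648) = -6.82 kJ/mol
ΔG < 0, so the forward reaction is spontaneous (proceeds forward).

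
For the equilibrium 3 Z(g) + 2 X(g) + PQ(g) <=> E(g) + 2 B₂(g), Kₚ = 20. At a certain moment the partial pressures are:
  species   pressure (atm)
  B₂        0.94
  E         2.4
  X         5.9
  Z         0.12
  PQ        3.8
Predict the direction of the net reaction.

to the right

Qₚ = P(E)·P(B₂)² / (P(Z)³·P(X)²·P(PQ)) = (2.4)·(0.94)² / ((0.12)³·(5.9)²·(3.8)) = 9.3
Qₚ = 9.3 < Kₚ = 20, so the forward reaction proceeds.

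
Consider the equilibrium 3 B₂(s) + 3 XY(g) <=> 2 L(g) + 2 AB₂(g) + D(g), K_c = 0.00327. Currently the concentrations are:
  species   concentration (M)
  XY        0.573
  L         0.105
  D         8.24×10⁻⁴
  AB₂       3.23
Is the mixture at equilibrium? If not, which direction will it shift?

no; Q < K, reaction proceeds forward

(B₂ is a pure solid — omitted from Q_c.)
Q_c = [L]²·[AB₂]²·[D] / [XY]³ = (0.105)²·(3.23)²·(8.24×10⁻⁴) / (0.573)³ = 5.04×10⁻⁴
Q_c = 5.04×10⁻⁴ < K_c = 0.00327: net forward reaction.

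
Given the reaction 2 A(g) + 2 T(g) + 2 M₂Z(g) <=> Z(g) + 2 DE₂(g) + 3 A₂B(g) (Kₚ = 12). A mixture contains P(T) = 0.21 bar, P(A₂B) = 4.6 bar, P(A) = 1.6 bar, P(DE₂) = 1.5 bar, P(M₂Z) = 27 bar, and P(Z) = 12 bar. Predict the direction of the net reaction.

reverse (toward reactants)

Qₚ = P(Z)·P(DE₂)²·P(A₂B)³ / (P(A)²·P(T)²·P(M₂Z)²) = (12)·(1.5)²·(4.6)³ / ((1.6)²·(0.21)²·(27)²) = 32
Qₚ = 32 > Kₚ = 12, so the reverse reaction proceeds.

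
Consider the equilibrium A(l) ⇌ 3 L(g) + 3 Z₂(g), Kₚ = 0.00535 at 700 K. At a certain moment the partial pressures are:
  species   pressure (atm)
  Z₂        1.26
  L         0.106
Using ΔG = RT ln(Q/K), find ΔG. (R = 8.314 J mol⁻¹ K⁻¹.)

ΔG = -4.71 kJ/mol

(A is a pure liquid — omitted from Qₚ.)
Qₚ = P(L)³·P(Z₂)³ = (0.106)³·(1.26)³ = 0.00238
ΔG = RT ln(Qₚ/Kₚ) = (8.314 J mol⁻¹ K⁻¹)(700 K) × ln(0.00238/0.00535)
   = (5.820 kJ/mol)(-0.8100) = -4.71 kJ/mol
ΔG < 0, so the forward reaction is spontaneous (proceeds forward).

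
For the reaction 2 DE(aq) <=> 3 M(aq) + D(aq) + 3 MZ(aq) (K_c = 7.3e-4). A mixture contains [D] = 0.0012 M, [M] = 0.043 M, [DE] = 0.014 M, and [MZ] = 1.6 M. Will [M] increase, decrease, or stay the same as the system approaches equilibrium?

Q_c = [M]³·[D]·[MZ]³ / [DE]² = (0.043)³·(0.0012)·(1.6)³ / (0.014)² = 0.0020
Q_c = 0.0020 > K_c = 7.3e-4: net reverse reaction.
M is a product, so it decreases.

decrease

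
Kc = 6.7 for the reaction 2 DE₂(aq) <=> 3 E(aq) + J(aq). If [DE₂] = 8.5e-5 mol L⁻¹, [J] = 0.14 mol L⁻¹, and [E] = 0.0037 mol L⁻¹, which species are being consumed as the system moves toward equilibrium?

Qc = [E]³·[J] / [DE₂]² = (0.0037)³·(0.14) / (8.5e-5)² = 0.98
Qc = 0.98 < Kc = 6.7: net forward reaction.

DE₂ (reactants)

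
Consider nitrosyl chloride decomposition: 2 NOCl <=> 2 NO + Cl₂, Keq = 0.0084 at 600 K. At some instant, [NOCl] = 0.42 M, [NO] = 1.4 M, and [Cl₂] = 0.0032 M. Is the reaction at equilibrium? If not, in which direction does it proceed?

reverse (toward reactants)

Q = [NO]²·[Cl₂] / [NOCl]² = (1.4)²·(0.0032) / (0.42)² = 0.036
Q = 0.036 > Keq = 0.0084, so the reverse reaction proceeds.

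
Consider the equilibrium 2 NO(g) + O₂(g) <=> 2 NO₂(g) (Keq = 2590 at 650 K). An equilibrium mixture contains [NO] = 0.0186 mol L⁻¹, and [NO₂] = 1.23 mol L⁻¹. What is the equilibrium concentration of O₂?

[O₂] = 1.69 mol L⁻¹

At equilibrium, Keq = [NO₂]² / ([NO]²·[O₂]) = 2590.
(1.23)² / ((0.0186)²·([O₂])) = 2590
[O₂] = 1.69 mol L⁻¹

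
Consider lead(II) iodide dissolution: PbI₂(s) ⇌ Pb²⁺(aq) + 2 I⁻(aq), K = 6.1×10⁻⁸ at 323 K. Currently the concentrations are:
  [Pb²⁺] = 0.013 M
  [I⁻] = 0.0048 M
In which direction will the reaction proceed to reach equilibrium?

in the reverse direction

(PbI₂ is a pure solid — omitted from Q.)
Q = [Pb²⁺]·[I⁻]² = (0.013)·(0.0048)² = 3.0×10⁻⁷
Q = 3.0×10⁻⁷ > K = 6.1×10⁻⁸, so the reverse reaction proceeds.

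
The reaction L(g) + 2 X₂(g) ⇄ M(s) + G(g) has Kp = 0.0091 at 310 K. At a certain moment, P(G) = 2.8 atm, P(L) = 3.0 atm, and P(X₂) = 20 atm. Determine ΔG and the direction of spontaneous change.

(M is a pure solid — omitted from Qp.)
Qp = P(G) / (P(L)·P(X₂)²) = (2.8) / ((3.0)·(20)²) = 0.00233
ΔG = RT ln(Qp/Kp) = (8.314 J mol⁻¹ K⁻¹)(310 K) × ln(0.00233/0.0091)
   = (2.577 kJ/mol)(-1.362) = -3.51 kJ/mol
ΔG < 0, so the forward reaction is spontaneous (proceeds forward).

ΔG = -3.51 kJ/mol; the forward reaction is spontaneous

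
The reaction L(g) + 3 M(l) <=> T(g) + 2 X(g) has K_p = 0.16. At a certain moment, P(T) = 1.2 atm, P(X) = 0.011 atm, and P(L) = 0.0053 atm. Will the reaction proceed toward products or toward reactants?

(M is a pure liquid — omitted from Q_p.)
Q_p = P(T)·P(X)² / P(L) = (1.2)·(0.011)² / (0.0053) = 0.027
Q_p = 0.027 < K_p = 0.16, so the forward reaction proceeds.

forward (toward products)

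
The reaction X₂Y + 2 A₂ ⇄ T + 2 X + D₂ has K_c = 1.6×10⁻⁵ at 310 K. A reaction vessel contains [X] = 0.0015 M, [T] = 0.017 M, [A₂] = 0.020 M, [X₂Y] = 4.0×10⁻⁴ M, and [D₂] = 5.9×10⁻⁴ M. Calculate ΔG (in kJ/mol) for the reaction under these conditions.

ΔG = 5.61 kJ/mol

Q_c = [T]·[X]²·[D₂] / ([X₂Y]·[A₂]²) = (0.017)·(0.0015)²·(5.9×10⁻⁴) / ((4.0×10⁻⁴)·(0.020)²) = 1.41×10⁻⁴
ΔG = RT ln(Q_c/K_c) = (8.314 J mol⁻¹ K⁻¹)(310 K) × ln(1.41×10⁻⁴/1.6×10⁻⁵)
   = (2.577 kJ/mol)(2.176) = 5.61 kJ/mol
ΔG > 0, so the forward reaction is non-spontaneous (proceeds in reverse).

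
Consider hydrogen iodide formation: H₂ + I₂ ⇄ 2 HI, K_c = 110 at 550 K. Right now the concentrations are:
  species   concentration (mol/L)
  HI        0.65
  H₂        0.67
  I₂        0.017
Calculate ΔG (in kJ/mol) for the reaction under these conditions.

Q_c = [HI]² / ([H₂]·[I₂]) = (0.65)² / ((0.67)·(0.017)) = 37.1
ΔG = RT ln(Q_c/K_c) = (8.314 J mol⁻¹ K⁻¹)(550 K) × ln(37.1/110)
   = (4.573 kJ/mol)(-1.087) = -4.97 kJ/mol
ΔG < 0, so the forward reaction is spontaneous (proceeds forward).

ΔG = -4.97 kJ/mol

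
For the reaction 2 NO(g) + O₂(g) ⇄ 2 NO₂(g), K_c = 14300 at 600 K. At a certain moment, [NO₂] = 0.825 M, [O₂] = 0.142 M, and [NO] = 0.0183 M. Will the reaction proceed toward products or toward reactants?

no net change (already at equilibrium)

Q_c = [NO₂]² / ([NO]²·[O₂]) = (0.825)² / ((0.0183)²·(0.142)) = 14300
Q_c = 14300 = K_c, so the system is already at equilibrium.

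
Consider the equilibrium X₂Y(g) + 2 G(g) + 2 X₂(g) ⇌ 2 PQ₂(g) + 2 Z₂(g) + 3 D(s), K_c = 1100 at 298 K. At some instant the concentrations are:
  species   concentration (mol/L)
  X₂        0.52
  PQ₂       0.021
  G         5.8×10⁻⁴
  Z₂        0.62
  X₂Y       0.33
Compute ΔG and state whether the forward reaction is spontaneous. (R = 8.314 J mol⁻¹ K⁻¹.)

(D is a pure solid — omitted from Q_c.)
Q_c = [PQ₂]²·[Z₂]² / ([X₂Y]·[G]²·[X₂]²) = (0.021)²·(0.62)² / ((0.33)·(5.8×10⁻⁴)²·(0.52)²) = 5650
ΔG = RT ln(Q_c/K_c) = (8.314 J mol⁻¹ K⁻¹)(298 K) × ln(5650/1100)
   = (2.478 kJ/mol)(1.636) = 4.05 kJ/mol
ΔG > 0, so the forward reaction is non-spontaneous (proceeds in reverse).

ΔG = 4.05 kJ/mol; the forward reaction is non-spontaneous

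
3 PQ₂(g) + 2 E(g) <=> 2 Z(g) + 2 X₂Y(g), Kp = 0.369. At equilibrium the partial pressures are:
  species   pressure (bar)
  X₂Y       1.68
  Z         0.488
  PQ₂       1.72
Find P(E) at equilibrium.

At equilibrium, Kp = P(Z)²·P(X₂Y)² / (P(PQ₂)³·P(E)²) = 0.369.
(0.488)²·(1.68)² / ((1.72)³·(P(E))²) = 0.369
P(E)² = 0.358 ⇒ P(E) = 0.598 bar

P(E) = 0.598 bar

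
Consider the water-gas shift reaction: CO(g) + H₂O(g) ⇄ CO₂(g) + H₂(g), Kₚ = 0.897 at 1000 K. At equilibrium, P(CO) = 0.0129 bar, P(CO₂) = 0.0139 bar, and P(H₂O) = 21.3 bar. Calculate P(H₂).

At equilibrium, Kₚ = P(CO₂)·P(H₂) / (P(CO)·P(H₂O)) = 0.897.
(0.0139)·(P(H₂)) / ((0.0129)·(21.3)) = 0.897
P(H₂) = 17.7 bar

P(H₂) = 17.7 bar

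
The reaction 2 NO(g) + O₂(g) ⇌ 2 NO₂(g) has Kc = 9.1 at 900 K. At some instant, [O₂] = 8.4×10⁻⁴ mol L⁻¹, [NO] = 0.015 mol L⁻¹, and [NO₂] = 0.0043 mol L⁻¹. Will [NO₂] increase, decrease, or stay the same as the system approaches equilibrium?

decrease

Qc = [NO₂]² / ([NO]²·[O₂]) = (0.0043)² / ((0.015)²·(8.4×10⁻⁴)) = 98
Qc = 98 > Kc = 9.1: net reverse reaction.
NO₂ is a product, so it decreases.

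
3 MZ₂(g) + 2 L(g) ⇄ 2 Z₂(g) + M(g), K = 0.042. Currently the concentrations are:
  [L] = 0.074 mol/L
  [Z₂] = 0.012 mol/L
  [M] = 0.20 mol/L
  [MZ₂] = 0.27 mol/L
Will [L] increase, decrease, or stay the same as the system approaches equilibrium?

Q = [Z₂]²·[M] / ([MZ₂]³·[L]²) = (0.012)²·(0.20) / ((0.27)³·(0.074)²) = 0.27
Q = 0.27 > K = 0.042: net reverse reaction.
L is a reactant, so it increases.

increase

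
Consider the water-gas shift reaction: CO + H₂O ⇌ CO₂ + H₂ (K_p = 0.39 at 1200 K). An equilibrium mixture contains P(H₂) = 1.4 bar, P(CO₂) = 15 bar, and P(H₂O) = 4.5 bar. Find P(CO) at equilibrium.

P(CO) = 12 bar

At equilibrium, K_p = P(CO₂)·P(H₂) / (P(CO)·P(H₂O)) = 0.39.
(15)·(1.4) / ((P(CO))·(4.5)) = 0.39
P(CO) = 12.0 = 12 bar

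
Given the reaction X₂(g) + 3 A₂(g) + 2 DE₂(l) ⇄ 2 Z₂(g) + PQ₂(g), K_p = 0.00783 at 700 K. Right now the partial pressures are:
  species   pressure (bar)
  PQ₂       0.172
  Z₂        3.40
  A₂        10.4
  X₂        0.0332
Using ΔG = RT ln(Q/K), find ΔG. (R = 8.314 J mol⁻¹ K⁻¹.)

ΔG = 11.2 kJ/mol

(DE₂ is a pure liquid — omitted from Q_p.)
Q_p = P(Z₂)²·P(PQ₂) / (P(X₂)·P(A₂)³) = (3.40)²·(0.172) / ((0.0332)·(10.4)³) = 0.0532
ΔG = RT ln(Q_p/K_p) = (8.314 J mol⁻¹ K⁻¹)(700 K) × ln(0.0532/0.00783)
   = (5.820 kJ/mol)(1.916) = 11.2 kJ/mol
ΔG > 0, so the forward reaction is non-spontaneous (proceeds in reverse).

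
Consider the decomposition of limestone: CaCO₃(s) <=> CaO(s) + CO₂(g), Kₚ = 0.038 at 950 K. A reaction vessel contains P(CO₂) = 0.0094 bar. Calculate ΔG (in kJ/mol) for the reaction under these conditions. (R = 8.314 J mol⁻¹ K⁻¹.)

(CaCO₃, CaO are pure solids — omitted from Qₚ.)
Qₚ = P(CO₂) = 0.00940
ΔG = RT ln(Qₚ/Kₚ) = (8.314 J mol⁻¹ K⁻¹)(950 K) × ln(0.00940/0.038)
   = (7.898 kJ/mol)(-1.397) = -11.0 kJ/mol
ΔG < 0, so the forward reaction is spontaneous (proceeds forward).

ΔG = -11.0 kJ/mol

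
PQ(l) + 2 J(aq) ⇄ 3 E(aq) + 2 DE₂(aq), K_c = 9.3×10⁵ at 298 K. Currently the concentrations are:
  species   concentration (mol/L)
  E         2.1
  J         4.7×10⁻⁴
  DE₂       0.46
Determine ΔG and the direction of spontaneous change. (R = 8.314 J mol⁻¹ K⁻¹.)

(PQ is a pure liquid — omitted from Q_c.)
Q_c = [E]³·[DE₂]² / [J]² = (2.1)³·(0.46)² / (4.7×10⁻⁴)² = 8.87×10⁶
ΔG = RT ln(Q_c/K_c) = (8.314 J mol⁻¹ K⁻¹)(298 K) × ln(8.87×10⁶/9.3×10⁵)
   = (2.478 kJ/mol)(2.255) = 5.59 kJ/mol
ΔG > 0, so the forward reaction is non-spontaneous (proceeds in reverse).

ΔG = 5.59 kJ/mol; the forward reaction is non-spontaneous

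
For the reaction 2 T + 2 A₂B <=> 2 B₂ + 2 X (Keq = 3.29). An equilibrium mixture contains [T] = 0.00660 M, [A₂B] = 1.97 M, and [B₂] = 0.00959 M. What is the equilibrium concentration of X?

[X] = 2.46 M

At equilibrium, Keq = [B₂]²·[X]² / ([T]²·[A₂B]²) = 3.29.
(0.00959)²·([X])² / ((0.00660)²·(1.97)²) = 3.29
[X]² = 6.05 ⇒ [X] = 2.46 M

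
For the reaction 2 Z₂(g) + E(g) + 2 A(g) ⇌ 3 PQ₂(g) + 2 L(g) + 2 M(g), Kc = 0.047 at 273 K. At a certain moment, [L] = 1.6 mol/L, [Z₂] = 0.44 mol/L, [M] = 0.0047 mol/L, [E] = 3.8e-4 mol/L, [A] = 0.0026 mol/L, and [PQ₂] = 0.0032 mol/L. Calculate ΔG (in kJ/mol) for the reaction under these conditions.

Qc = [PQ₂]³·[L]²·[M]² / ([Z₂]²·[E]·[A]²) = (0.0032)³·(1.6)²·(0.0047)² / ((0.44)²·(3.8e-4)·(0.0026)²) = 0.00373
ΔG = RT ln(Qc/Kc) = (8.314 J mol⁻¹ K⁻¹)(273 K) × ln(0.00373/0.047)
   = (2.270 kJ/mol)(-2.534) = -5.75 kJ/mol
ΔG < 0, so the forward reaction is spontaneous (proceeds forward).

ΔG = -5.75 kJ/mol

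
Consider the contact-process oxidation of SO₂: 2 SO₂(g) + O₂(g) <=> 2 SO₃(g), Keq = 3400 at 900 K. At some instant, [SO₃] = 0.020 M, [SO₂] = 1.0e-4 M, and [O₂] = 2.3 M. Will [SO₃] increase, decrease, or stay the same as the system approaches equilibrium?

decrease

Q = [SO₃]² / ([SO₂]²·[O₂]) = (0.020)² / ((1.0e-4)²·(2.3)) = 17000
Q = 17000 > Keq = 3400: net reverse reaction.
SO₃ is a product, so it decreases.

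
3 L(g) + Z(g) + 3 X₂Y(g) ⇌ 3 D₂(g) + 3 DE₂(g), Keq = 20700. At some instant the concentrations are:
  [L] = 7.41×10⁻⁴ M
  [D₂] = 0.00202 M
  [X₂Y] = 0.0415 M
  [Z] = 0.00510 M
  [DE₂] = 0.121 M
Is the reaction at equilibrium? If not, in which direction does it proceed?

Q = [D₂]³·[DE₂]³ / ([L]³·[Z]·[X₂Y]³) = (0.00202)³·(0.121)³ / ((7.41×10⁻⁴)³·(0.00510)·(0.0415)³) = 98500
Q = 98500 > Keq = 20700, so the reverse reaction proceeds.

reverse (toward reactants)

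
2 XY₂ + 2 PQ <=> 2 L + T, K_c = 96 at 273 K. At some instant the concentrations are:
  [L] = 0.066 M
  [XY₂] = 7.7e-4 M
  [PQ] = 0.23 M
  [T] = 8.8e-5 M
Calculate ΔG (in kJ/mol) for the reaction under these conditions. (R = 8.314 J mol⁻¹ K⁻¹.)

Q_c = [L]²·[T] / ([XY₂]²·[PQ]²) = (0.066)²·(8.8e-5) / ((7.7e-4)²·(0.23)²) = 12.2
ΔG = RT ln(Q_c/K_c) = (8.314 J mol⁻¹ K⁻¹)(273 K) × ln(12.2/96)
   = (2.270 kJ/mol)(-2.063) = -4.68 kJ/mol
ΔG < 0, so the forward reaction is spontaneous (proceeds forward).

ΔG = -4.68 kJ/mol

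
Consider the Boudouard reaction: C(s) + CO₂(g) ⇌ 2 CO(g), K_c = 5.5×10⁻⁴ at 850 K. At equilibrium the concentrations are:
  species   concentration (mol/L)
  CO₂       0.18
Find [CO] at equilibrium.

(C is a pure solid — omitted from K_c.)
At equilibrium, K_c = [CO]² / [CO₂] = 5.5×10⁻⁴.
([CO])² / (0.18) = 5.5×10⁻⁴
[CO]² = 9.90×10⁻⁵ ⇒ [CO] = 0.0099 mol/L

[CO] = 0.0099 mol/L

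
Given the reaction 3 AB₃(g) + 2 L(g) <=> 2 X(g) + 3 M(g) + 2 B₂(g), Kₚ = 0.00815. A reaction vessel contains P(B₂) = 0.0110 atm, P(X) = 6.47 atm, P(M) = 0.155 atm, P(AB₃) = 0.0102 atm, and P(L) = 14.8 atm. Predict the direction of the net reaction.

Qₚ = P(X)²·P(M)³·P(B₂)² / (P(AB₃)³·P(L)²) = (6.47)²·(0.155)³·(0.0110)² / ((0.0102)³·(14.8)²) = 0.0811
Qₚ = 0.0811 > Kₚ = 0.00815, so the reverse reaction proceeds.

reverse (toward reactants)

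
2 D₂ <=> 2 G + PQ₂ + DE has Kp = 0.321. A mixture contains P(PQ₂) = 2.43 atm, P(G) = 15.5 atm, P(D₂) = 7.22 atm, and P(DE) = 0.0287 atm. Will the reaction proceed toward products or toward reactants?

Qp = P(G)²·P(PQ₂)·P(DE) / P(D₂)² = (15.5)²·(2.43)·(0.0287) / (7.22)² = 0.321
Qp = 0.321 = Kp, so the system is already at equilibrium.

neither direction; the system is at equilibrium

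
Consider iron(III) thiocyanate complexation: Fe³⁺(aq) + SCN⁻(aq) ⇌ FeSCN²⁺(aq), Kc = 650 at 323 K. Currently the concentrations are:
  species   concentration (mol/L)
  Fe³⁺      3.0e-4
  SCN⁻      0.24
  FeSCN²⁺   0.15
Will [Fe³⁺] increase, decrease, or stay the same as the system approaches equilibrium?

Qc = [FeSCN²⁺] / ([Fe³⁺]·[SCN⁻]) = (0.15) / ((3.0e-4)·(0.24)) = 2100
Qc = 2100 > Kc = 650: net reverse reaction.
Fe³⁺ is a reactant, so it increases.

increase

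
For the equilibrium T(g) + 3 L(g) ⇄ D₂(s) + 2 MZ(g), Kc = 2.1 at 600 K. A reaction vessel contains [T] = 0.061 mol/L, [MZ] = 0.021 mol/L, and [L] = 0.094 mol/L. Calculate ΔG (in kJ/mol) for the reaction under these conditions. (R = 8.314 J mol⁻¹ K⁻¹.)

(D₂ is a pure solid — omitted from Qc.)
Qc = [MZ]² / ([T]·[L]³) = (0.021)² / ((0.061)·(0.094)³) = 8.70
ΔG = RT ln(Qc/Kc) = (8.314 J mol⁻¹ K⁻¹)(600 K) × ln(8.70/2.1)
   = (4.988 kJ/mol)(1.421) = 7.09 kJ/mol
ΔG > 0, so the forward reaction is non-spontaneous (proceeds in reverse).

ΔG = 7.09 kJ/mol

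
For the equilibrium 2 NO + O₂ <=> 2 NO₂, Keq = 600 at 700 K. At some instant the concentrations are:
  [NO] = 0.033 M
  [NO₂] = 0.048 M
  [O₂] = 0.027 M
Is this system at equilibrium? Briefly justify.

no; Q < K, reaction proceeds forward

Q = [NO₂]² / ([NO]²·[O₂]) = (0.048)² / ((0.033)²·(0.027)) = 78
Q = 78 < Keq = 600: net forward reaction.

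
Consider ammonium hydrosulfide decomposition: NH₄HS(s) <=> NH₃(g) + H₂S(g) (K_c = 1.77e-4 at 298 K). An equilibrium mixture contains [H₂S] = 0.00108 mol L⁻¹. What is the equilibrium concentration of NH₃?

[NH₃] = 0.164 mol L⁻¹

(NH₄HS is a pure solid — omitted from K_c.)
At equilibrium, K_c = [NH₃]·[H₂S] = 1.77e-4.
([NH₃])·(0.00108) = 1.77e-4
[NH₃] = 0.164 mol L⁻¹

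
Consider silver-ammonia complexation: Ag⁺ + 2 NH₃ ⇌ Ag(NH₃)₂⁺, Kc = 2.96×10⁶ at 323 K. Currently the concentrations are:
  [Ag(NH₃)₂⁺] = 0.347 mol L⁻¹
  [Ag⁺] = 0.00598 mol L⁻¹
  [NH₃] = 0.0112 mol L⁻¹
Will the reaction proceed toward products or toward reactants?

toward products

Qc = [Ag(NH₃)₂⁺] / ([Ag⁺]·[NH₃]²) = (0.347) / ((0.00598)·(0.0112)²) = 4.63×10⁵
Qc = 4.63×10⁵ < Kc = 2.96×10⁶, so the forward reaction proceeds.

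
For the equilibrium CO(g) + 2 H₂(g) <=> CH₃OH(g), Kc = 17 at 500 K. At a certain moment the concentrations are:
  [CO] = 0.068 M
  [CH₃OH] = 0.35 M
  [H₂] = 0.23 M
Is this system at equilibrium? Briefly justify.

Qc = [CH₃OH] / ([CO]·[H₂]²) = (0.35) / ((0.068)·(0.23)²) = 97
Qc = 97 > Kc = 17: net reverse reaction.

no; Q > K, reaction proceeds in reverse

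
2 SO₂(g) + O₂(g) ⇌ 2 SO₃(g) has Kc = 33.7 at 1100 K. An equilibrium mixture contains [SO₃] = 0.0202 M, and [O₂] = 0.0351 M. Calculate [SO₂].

[SO₂] = 0.0186 M

At equilibrium, Kc = [SO₃]² / ([SO₂]²·[O₂]) = 33.7.
(0.0202)² / (([SO₂])²·(0.0351)) = 33.7
[SO₂]² = 3.45e-4 ⇒ [SO₂] = 0.0186 M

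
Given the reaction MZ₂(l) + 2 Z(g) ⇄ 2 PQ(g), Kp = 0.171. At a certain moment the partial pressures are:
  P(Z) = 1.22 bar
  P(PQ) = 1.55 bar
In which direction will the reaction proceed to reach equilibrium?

(MZ₂ is a pure liquid — omitted from Qp.)
Qp = P(PQ)² / P(Z)² = (1.55)² / (1.22)² = 1.61
Qp = 1.61 > Kp = 0.171, so the reverse reaction proceeds.

toward reactants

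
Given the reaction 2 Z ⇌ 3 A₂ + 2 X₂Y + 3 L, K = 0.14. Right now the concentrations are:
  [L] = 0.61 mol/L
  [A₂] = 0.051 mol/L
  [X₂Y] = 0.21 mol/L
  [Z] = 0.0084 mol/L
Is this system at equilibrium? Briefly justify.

Q = [A₂]³·[X₂Y]²·[L]³ / [Z]² = (0.051)³·(0.21)²·(0.61)³ / (0.0084)² = 0.019
Q = 0.019 < K = 0.14: net forward reaction.

no; Q < K, reaction proceeds forward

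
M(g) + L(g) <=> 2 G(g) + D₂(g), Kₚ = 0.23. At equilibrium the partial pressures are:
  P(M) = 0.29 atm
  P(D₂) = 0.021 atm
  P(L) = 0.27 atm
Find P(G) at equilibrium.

P(G) = 0.93 atm

At equilibrium, Kₚ = P(G)²·P(D₂) / (P(M)·P(L)) = 0.23.
(P(G))²·(0.021) / ((0.29)·(0.27)) = 0.23
P(G)² = 0.858 ⇒ P(G) = 0.93 atm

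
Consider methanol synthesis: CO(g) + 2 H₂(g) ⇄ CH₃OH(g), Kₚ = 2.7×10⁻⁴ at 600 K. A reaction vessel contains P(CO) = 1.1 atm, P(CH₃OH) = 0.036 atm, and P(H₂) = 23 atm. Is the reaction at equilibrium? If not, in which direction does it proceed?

in the forward direction

Qₚ = P(CH₃OH) / (P(CO)·P(H₂)²) = (0.036) / ((1.1)·(23)²) = 6.2×10⁻⁵
Qₚ = 6.2×10⁻⁵ < Kₚ = 2.7×10⁻⁴, so the forward reaction proceeds.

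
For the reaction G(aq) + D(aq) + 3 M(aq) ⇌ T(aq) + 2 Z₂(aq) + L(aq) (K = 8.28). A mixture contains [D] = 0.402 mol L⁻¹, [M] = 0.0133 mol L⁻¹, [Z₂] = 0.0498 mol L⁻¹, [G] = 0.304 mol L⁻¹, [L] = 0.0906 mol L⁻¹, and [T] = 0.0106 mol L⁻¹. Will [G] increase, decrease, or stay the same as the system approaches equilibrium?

stay the same

Q = [T]·[Z₂]²·[L] / ([G]·[D]·[M]³) = (0.0106)·(0.0498)²·(0.0906) / ((0.304)·(0.402)·(0.0133)³) = 8.28
Q = 8.28 = K; the system is at equilibrium.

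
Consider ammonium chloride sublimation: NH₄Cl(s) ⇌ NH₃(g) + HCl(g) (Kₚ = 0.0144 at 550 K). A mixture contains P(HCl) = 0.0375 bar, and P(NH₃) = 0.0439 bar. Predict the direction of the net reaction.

(NH₄Cl is a pure solid — omitted from Qₚ.)
Qₚ = P(NH₃)·P(HCl) = (0.0439)·(0.0375) = 0.00165
Qₚ = 0.00165 < Kₚ = 0.0144, so the forward reaction proceeds.

toward products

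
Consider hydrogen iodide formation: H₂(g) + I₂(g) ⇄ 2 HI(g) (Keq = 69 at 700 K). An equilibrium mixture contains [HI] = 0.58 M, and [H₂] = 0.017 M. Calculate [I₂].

At equilibrium, Keq = [HI]² / ([H₂]·[I₂]) = 69.
(0.58)² / ((0.017)·([I₂])) = 69
[I₂] = 0.287 = 0.29 M

[I₂] = 0.29 M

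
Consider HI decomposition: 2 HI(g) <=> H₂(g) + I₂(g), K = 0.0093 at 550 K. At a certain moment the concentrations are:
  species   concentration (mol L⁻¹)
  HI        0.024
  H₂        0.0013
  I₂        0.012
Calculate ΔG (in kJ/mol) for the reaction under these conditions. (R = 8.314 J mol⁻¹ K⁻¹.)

ΔG = 4.89 kJ/mol

Q = [H₂]·[I₂] / [HI]² = (0.0013)·(0.012) / (0.024)² = 0.0271
ΔG = RT ln(Q/K) = (8.314 J mol⁻¹ K⁻¹)(550 K) × ln(0.0271/0.0093)
   = (4.573 kJ/mol)(1.070) = 4.89 kJ/mol
ΔG > 0, so the forward reaction is non-spontaneous (proceeds in reverse).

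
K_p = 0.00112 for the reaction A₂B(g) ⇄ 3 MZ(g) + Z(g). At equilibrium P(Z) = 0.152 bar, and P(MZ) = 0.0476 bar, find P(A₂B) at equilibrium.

At equilibrium, K_p = P(MZ)³·P(Z) / P(A₂B) = 0.00112.
(0.0476)³·(0.152) / (P(A₂B)) = 0.00112
P(A₂B) = 0.0146 bar

P(A₂B) = 0.0146 bar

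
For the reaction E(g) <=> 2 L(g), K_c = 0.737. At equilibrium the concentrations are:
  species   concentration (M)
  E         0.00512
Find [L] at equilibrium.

[L] = 0.0614 M

At equilibrium, K_c = [L]² / [E] = 0.737.
([L])² / (0.00512) = 0.737
[L]² = 0.00377 ⇒ [L] = 0.0614 M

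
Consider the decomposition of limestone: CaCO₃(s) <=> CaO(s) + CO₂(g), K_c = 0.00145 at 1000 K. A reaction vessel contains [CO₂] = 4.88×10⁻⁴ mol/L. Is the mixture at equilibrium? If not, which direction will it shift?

no; Q < K, reaction proceeds forward

(CaCO₃, CaO are pure solids — omitted from Q_c.)
Q_c = [CO₂] = 4.88×10⁻⁴
Q_c = 4.88×10⁻⁴ < K_c = 0.00145: net forward reaction.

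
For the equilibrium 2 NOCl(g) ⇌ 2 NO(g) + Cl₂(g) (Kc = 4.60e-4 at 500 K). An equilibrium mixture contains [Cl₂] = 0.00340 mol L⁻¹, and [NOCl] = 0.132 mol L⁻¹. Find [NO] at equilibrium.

[NO] = 0.0486 mol L⁻¹

At equilibrium, Kc = [NO]²·[Cl₂] / [NOCl]² = 4.60e-4.
([NO])²·(0.00340) / (0.132)² = 4.60e-4
[NO]² = 0.00236 ⇒ [NO] = 0.0486 mol L⁻¹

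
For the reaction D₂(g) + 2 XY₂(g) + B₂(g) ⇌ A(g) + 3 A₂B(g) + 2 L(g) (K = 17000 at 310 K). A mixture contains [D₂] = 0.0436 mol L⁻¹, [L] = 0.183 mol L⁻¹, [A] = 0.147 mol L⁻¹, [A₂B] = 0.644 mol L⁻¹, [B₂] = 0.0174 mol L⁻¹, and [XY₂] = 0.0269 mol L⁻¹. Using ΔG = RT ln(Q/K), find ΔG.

Q = [A]·[A₂B]³·[L]² / ([D₂]·[XY₂]²·[B₂]) = (0.147)·(0.644)³·(0.183)² / ((0.0436)·(0.0269)²·(0.0174)) = 2400
ΔG = RT ln(Q/K) = (8.314 J mol⁻¹ K⁻¹)(310 K) × ln(2400/17000)
   = (2.577 kJ/mol)(-1.958) = -5.05 kJ/mol
ΔG < 0, so the forward reaction is spontaneous (proceeds forward).

ΔG = -5.05 kJ/mol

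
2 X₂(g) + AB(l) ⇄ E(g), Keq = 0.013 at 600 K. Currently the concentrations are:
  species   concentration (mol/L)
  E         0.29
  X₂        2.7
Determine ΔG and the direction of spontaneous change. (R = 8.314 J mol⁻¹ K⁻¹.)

ΔG = 5.58 kJ/mol; the forward reaction is non-spontaneous

(AB is a pure liquid — omitted from Q.)
Q = [E] / [X₂]² = (0.29) / (2.7)² = 0.0398
ΔG = RT ln(Q/Keq) = (8.314 J mol⁻¹ K⁻¹)(600 K) × ln(0.0398/0.013)
   = (4.988 kJ/mol)(1.119) = 5.58 kJ/mol
ΔG > 0, so the forward reaction is non-spontaneous (proceeds in reverse).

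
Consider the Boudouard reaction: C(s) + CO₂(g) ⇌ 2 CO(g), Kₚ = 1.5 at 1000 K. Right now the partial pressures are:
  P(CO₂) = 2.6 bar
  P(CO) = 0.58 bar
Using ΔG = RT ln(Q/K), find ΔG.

ΔG = -20.4 kJ/mol

(C is a pure solid — omitted from Qₚ.)
Qₚ = P(CO)² / P(CO₂) = (0.58)² / (2.6) = 0.129
ΔG = RT ln(Qₚ/Kₚ) = (8.314 J mol⁻¹ K⁻¹)(1000 K) × ln(0.129/1.5)
   = (8.314 kJ/mol)(-2.453) = -20.4 kJ/mol
ΔG < 0, so the forward reaction is spontaneous (proceeds forward).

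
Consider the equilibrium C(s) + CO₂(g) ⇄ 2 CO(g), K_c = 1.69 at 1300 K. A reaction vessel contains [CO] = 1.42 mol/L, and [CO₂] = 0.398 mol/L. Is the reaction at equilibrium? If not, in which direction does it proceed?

(C is a pure solid — omitted from Q_c.)
Q_c = [CO]² / [CO₂] = (1.42)² / (0.398) = 5.07
Q_c = 5.07 > K_c = 1.69, so the reverse reaction proceeds.

in the reverse direction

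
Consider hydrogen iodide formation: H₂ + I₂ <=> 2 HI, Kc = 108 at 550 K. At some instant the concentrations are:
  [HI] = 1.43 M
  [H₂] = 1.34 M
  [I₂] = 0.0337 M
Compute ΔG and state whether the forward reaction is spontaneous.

ΔG = -3.97 kJ/mol; the forward reaction is spontaneous

Qc = [HI]² / ([H₂]·[I₂]) = (1.43)² / ((1.34)·(0.0337)) = 45.3
ΔG = RT ln(Qc/Kc) = (8.314 J mol⁻¹ K⁻¹)(550 K) × ln(45.3/108)
   = (4.573 kJ/mol)(-0.8688) = -3.97 kJ/mol
ΔG < 0, so the forward reaction is spontaneous (proceeds forward).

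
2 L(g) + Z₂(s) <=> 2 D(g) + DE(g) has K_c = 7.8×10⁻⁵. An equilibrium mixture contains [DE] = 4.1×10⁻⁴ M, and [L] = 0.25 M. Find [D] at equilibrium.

(Z₂ is a pure solid — omitted from K_c.)
At equilibrium, K_c = [D]²·[DE] / [L]² = 7.8×10⁻⁵.
([D])²·(4.1×10⁻⁴) / (0.25)² = 7.8×10⁻⁵
[D]² = 0.0119 ⇒ [D] = 0.11 M

[D] = 0.11 M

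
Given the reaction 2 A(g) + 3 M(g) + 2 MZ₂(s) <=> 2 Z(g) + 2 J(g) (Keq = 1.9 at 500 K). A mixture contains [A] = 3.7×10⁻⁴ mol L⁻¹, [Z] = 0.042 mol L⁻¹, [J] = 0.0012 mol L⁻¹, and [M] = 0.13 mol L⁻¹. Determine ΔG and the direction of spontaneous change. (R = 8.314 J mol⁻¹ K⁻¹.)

(MZ₂ is a pure solid — omitted from Q.)
Q = [Z]²·[J]² / ([A]²·[M]³) = (0.042)²·(0.0012)² / ((3.7×10⁻⁴)²·(0.13)³) = 8.45
ΔG = RT ln(Q/Keq) = (8.314 J mol⁻¹ K⁻¹)(500 K) × ln(8.45/1.9)
   = (4.157 kJ/mol)(1.492) = 6.20 kJ/mol
ΔG > 0, so the forward reaction is non-spontaneous (proceeds in reverse).

ΔG = 6.20 kJ/mol; the forward reaction is non-spontaneous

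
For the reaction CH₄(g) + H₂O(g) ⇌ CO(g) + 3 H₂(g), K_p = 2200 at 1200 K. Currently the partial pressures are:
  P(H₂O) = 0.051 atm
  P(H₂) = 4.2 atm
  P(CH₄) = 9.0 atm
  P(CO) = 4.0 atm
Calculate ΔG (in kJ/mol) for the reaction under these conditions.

ΔG = -12.2 kJ/mol

Q_p = P(CO)·P(H₂)³ / (P(CH₄)·P(H₂O)) = (4.0)·(4.2)³ / ((9.0)·(0.051)) = 646
ΔG = RT ln(Q_p/K_p) = (8.314 J mol⁻¹ K⁻¹)(1200 K) × ln(646/2200)
   = (9.977 kJ/mol)(-1.225) = -12.2 kJ/mol
ΔG < 0, so the forward reaction is spontaneous (proceeds forward).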